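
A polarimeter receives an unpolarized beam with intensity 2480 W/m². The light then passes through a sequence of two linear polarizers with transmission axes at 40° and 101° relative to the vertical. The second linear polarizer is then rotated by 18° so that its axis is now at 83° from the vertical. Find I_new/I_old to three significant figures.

Before rotation:
Unpolarized light through the first polarizer → I₁ = ½ I₀, now polarized at 40°.
I₂ = I₁ cos²(101° − 40°) = 0.5 I₀ · cos²(61°) = 0.1175 I₀.
After rotation:
Unpolarized light through the first polarizer → I₁ = ½ I₀, now polarized at 40°.
I₂ = I₁ cos²(83° − 40°) = 0.5 I₀ · cos²(43°) = 0.2674 I₀.
Ratio = 0.2674 / 0.1175 = 2.276.

I_new/I_old ≈ 2.28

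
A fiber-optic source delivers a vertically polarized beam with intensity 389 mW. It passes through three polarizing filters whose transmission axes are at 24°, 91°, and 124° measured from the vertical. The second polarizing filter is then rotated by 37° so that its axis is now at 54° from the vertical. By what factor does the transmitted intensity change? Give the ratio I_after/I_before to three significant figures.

I_new/I_old ≈ 0.817

Before rotation:
I₁ = I₀ cos²(24° − 0°) = I₀ cos²(24°) = 0.8346 I₀.
I₂ = I₁ cos²(91° − 24°) = 0.8346 I₀ · cos²(67°) = 0.1274 I₀.
I₃ = I₂ cos²(124° − 91°) = 0.1274 I₀ · cos²(33°) = 0.08962 I₀.
After rotation:
I₁ = I₀ cos²(24° − 0°) = I₀ cos²(24°) = 0.8346 I₀.
I₂ = I₁ cos²(54° − 24°) = 0.8346 I₀ · cos²(30°) = 0.6259 I₀.
I₃ = I₂ cos²(124° − 54°) = 0.6259 I₀ · cos²(70°) = 0.07322 I₀.
Ratio = 0.07322 / 0.08962 = 0.817.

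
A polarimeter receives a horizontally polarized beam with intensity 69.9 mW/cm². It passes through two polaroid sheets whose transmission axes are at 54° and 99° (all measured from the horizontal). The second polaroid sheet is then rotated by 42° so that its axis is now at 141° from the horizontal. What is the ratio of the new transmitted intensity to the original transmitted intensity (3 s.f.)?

Before rotation:
I₁ = I₀ cos²(54° − 0°) = I₀ cos²(54°) = 0.3455 I₀.
I₂ = I₁ cos²(99° − 54°) = 0.3455 I₀ · cos²(45°) = 0.1727 I₀.
After rotation:
I₁ = I₀ cos²(54° − 0°) = I₀ cos²(54°) = 0.3455 I₀.
I₂ = I₁ cos²(141° − 54°) = 0.3455 I₀ · cos²(87°) = 0.0009463 I₀.
Ratio = 0.0009463 / 0.1727 = 0.005478.

I_new/I_old ≈ 0.00548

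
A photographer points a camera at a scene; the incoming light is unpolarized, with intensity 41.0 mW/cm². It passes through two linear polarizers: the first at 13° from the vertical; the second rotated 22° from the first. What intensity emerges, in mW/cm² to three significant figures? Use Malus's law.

I ≈ 17.6 mW/cm²

Unpolarized light through the first polarizer → I₁ = 41.0 mW/cm²/2 = 20.5 mW/cm², polarized at 13°.
I₂ = I₁ · cos²(22°) = 20.5 · 0.8597 = 17.62 mW/cm².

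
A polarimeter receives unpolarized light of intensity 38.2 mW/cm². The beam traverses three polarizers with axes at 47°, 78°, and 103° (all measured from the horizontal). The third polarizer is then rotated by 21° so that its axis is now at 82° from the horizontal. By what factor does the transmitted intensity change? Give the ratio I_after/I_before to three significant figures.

I_new/I_old ≈ 1.21

Before rotation:
Unpolarized light through the first polarizer → I₁ = ½ I₀, now polarized at 47°.
I₂ = I₁ cos²(78° − 47°) = 0.5 I₀ · cos²(31°) = 0.3674 I₀.
I₃ = I₂ cos²(103° − 78°) = 0.3674 I₀ · cos²(25°) = 0.3018 I₀.
After rotation:
Unpolarized light through the first polarizer → I₁ = ½ I₀, now polarized at 47°.
I₂ = I₁ cos²(78° − 47°) = 0.5 I₀ · cos²(31°) = 0.3674 I₀.
I₃ = I₂ cos²(82° − 78°) = 0.3674 I₀ · cos²(4°) = 0.3656 I₀.
Ratio = 0.3656 / 0.3018 = 1.212.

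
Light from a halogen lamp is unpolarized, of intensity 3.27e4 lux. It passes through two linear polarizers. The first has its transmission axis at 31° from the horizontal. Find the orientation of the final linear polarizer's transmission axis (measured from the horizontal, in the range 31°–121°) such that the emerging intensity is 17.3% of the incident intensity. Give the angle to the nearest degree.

Unpolarized light through the first polarizer → I₁ = ½ I₀, now polarized at 31°.
Need I₂/I₀ = 0.173, so cos²(θ − 31°) = 0.173 / 0.5 = 0.346.
θ − 31° = arccos(√0.346) = 54.0°, giving θ ≈ 31 + 54.0 = 85.0°.

θ ≈ 85°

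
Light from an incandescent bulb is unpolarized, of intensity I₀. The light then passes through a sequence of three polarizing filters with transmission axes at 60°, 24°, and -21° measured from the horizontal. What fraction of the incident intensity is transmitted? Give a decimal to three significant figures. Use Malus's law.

≈ 0.164 I₀

Unpolarized light through the first polarizer → I₁ = ½ I₀, now polarized at 60°.
I₂ = I₁ cos²(24° − 60°) = 0.5 I₀ · cos²(36°) = 0.3273 I₀.
I₃ = I₂ cos²(-21° − 24°) = 0.3273 I₀ · cos²(45°) = 0.1636 I₀.
Transmitted fraction = 0.1636.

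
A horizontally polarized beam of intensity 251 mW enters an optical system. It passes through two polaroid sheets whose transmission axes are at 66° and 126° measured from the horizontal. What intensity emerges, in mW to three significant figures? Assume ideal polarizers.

By Malus's law, I₁ = 251 mW · cos²(66°) = 41.52 mW.
I₂ = I₁ · cos²(60°) = 41.52 · 0.25 = 10.38 mW.

I ≈ 10.4 mW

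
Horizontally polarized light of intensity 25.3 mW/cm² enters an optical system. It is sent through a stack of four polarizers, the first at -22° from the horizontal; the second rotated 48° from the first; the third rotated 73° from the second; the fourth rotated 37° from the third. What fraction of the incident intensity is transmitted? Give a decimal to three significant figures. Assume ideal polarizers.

I/I₀ ≈ 0.0210

I₁ = 25.3 mW/cm² · cos²(22°) = 21.75 mW/cm².
I₂ = I₁ · cos²(48°) = 21.75 · 0.4477 = 9.738 mW/cm².
I₃ = I₂ · cos²(73°) = 9.738 · 0.08548 = 0.8324 mW/cm².
I₄ = I₃ · cos²(37°) = 0.8324 · 0.6378 = 0.5309 mW/cm².
Transmitted fraction = 0.02099.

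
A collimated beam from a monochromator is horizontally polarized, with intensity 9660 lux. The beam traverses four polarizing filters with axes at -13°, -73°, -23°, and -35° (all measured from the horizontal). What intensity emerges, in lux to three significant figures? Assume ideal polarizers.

By Malus's law, I₁ = 9660 lux · cos²(13°) = 9171 lux.
I₂ = I₁ · cos²(60°) = 9171 · 0.25 = 2293 lux.
I₃ = I₂ · cos²(50°) = 2293 · 0.4132 = 947.3 lux.
I₄ = I₃ · cos²(12°) = 947.3 · 0.9568 = 906.4 lux.

I ≈ 906 lux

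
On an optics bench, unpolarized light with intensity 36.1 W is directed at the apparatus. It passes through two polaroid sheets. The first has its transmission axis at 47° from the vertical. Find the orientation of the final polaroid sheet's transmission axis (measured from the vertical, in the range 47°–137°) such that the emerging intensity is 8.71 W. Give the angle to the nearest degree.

θ ≈ 93°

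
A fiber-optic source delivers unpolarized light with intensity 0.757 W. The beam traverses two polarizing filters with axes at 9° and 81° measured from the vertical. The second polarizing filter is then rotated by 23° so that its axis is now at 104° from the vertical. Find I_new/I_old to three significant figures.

Before rotation:
Unpolarized light through the first polarizer → I₁ = ½ I₀, now polarized at 9°.
I₂ = I₁ cos²(81° − 9°) = 0.5 I₀ · cos²(72°) = 0.04775 I₀.
After rotation:
Unpolarized light through the first polarizer → I₁ = ½ I₀, now polarized at 9°.
Angle between axes 1 and 2: 85°. I₂ = 0.5 I₀ · cos²(85°) = 0.003798 I₀.
Ratio = 0.003798 / 0.04775 = 0.07955.

I_new/I_old ≈ 0.0795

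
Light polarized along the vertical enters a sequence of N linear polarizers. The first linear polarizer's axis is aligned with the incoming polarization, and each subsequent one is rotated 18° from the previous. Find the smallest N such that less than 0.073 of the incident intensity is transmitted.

N = 28

First polarizer is aligned with the polarization: full transmission.
Each further stage multiplies by cos²(18°) = 0.9045.
After N polarizers: T = 0.9045^(N−1). Require T < 0.073 ⇒ N−1 > ln(0.073)/ln(0.9045) = 26.08, so N−1 ≥ 27 and N = 28.
Check: N=28 gives T = 0.06655 < 0.073; N=27 gives T = 0.07357.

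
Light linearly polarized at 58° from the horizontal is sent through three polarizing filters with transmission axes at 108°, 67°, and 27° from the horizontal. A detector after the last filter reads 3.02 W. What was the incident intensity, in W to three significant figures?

I₀ ≈ 21.9 W

I₁ = I₀ cos²(108° − 58°) = I₀ cos²(50°) = 0.4132 I₀.
I₂ = I₁ cos²(67° − 108°) = 0.4132 I₀ · cos²(41°) = 0.2353 I₀.
I₃ = I₂ cos²(27° − 67°) = 0.2353 I₀ · cos²(40°) = 0.1381 I₀.
So 3.02 W = 0.1381 I₀, giving I₀ = 3.02/0.1381 = 21.87 W.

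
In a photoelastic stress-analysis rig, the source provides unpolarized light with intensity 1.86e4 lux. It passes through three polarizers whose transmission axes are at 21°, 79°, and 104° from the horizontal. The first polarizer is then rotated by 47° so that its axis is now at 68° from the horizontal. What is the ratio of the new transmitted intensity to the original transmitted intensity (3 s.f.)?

Before rotation:
Unpolarized light through the first polarizer → I₁ = ½ I₀, now polarized at 21°.
I₂ = I₁ cos²(79° − 21°) = 0.5 I₀ · cos²(58°) = 0.1404 I₀.
I₃ = I₂ cos²(104° − 79°) = 0.1404 I₀ · cos²(25°) = 0.1153 I₀.
After rotation:
Unpolarized light through the first polarizer → I₁ = ½ I₀, now polarized at 68°.
I₂ = I₁ cos²(79° − 68°) = 0.5 I₀ · cos²(11°) = 0.4818 I₀.
I₃ = I₂ cos²(104° − 79°) = 0.4818 I₀ · cos²(25°) = 0.3957 I₀.
Ratio = 0.3957 / 0.1153 = 3.431.

I_new/I_old ≈ 3.43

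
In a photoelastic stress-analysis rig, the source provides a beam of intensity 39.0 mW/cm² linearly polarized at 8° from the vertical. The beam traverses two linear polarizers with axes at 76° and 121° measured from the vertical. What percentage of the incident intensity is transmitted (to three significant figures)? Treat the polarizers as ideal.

≈ 7.02%

By Malus's law, I₁ = 39.0 mW/cm² · cos²(68°) = 5.473 mW/cm².
I₂ = I₁ · cos²(45°) = 5.473 · 0.5 = 2.736 mW/cm².
That is 7.017% of the incident intensity.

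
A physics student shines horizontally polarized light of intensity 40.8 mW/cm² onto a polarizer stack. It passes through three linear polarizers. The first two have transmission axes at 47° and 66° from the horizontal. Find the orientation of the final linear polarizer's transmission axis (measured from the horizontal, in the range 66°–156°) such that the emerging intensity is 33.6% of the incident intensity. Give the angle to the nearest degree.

θ ≈ 92°

By Malus's law, I₁ = I₀ cos²(47° − 0°) = I₀ cos²(47°) = 0.4651 I₀.
I₂ = I₁ cos²(66° − 47°) = 0.4651 I₀ · cos²(19°) = 0.4158 I₀.
Need I₃/I₀ = 0.336, so cos²(θ − 66°) = 0.336 / 0.4158 = 0.808.
θ − 66° = arccos(√0.808) = 26.0°, giving θ ≈ 66 + 26.0 = 92.0°.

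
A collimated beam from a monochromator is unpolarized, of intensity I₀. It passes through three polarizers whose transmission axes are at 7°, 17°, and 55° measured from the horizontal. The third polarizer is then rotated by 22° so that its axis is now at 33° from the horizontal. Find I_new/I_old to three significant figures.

I_new/I_old ≈ 1.49

Before rotation:
Unpolarized light through the first polarizer → I₁ = ½ I₀, now polarized at 7°.
I₂ = I₁ cos²(17° − 7°) = 0.5 I₀ · cos²(10°) = 0.4849 I₀.
I₃ = I₂ cos²(55° − 17°) = 0.4849 I₀ · cos²(38°) = 0.3011 I₀.
After rotation:
Unpolarized light through the first polarizer → I₁ = ½ I₀, now polarized at 7°.
I₂ = I₁ cos²(17° − 7°) = 0.5 I₀ · cos²(10°) = 0.4849 I₀.
I₃ = I₂ cos²(33° − 17°) = 0.4849 I₀ · cos²(16°) = 0.4481 I₀.
Ratio = 0.4481 / 0.3011 = 1.488.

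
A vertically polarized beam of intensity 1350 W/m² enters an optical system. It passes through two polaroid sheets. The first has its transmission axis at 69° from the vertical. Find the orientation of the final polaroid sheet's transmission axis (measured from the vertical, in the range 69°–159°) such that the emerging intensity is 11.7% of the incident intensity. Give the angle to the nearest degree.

θ ≈ 86°

By Malus's law, I₁ = I₀ cos²(69° − 0°) = I₀ cos²(69°) = 0.1284 I₀.
Need I₂/I₀ = 0.117, so cos²(θ − 69°) = 0.117 / 0.1284 = 0.911.
θ − 69° = arccos(√0.911) = 17.4°, giving θ ≈ 69 + 17.4 = 86.4°.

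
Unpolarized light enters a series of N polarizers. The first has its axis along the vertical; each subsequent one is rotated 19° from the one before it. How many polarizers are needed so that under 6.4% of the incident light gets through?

First polarizer halves the unpolarized light: factor 1/2.
Each further stage multiplies by cos²(19°) = 0.894.
After N polarizers: T = 0.5·0.894^(N−1). Require T < 0.064 ⇒ N−1 > ln(0.064/0.5)/ln(0.894) = 18.35, so N−1 ≥ 19 and N = 20.
Check: N=20 gives T = 0.05949 < 0.064; N=19 gives T = 0.06654.

N = 20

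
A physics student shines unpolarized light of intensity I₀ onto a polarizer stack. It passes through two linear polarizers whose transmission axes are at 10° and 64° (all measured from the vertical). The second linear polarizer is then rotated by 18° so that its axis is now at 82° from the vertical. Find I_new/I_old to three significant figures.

Before rotation:
Unpolarized light through the first polarizer → I₁ = ½ I₀, now polarized at 10°.
I₂ = I₁ cos²(64° − 10°) = 0.5 I₀ · cos²(54°) = 0.1727 I₀.
After rotation:
Unpolarized light through the first polarizer → I₁ = ½ I₀, now polarized at 10°.
I₂ = I₁ cos²(82° − 10°) = 0.5 I₀ · cos²(72°) = 0.04775 I₀.
Ratio = 0.04775 / 0.1727 = 0.2764.

I_new/I_old ≈ 0.276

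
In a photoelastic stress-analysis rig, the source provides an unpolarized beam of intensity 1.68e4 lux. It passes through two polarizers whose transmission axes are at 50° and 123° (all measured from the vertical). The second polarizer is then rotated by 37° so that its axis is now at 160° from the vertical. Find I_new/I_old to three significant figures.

I_new/I_old ≈ 1.37

Before rotation:
Unpolarized light through the first polarizer → I₁ = ½ I₀, now polarized at 50°.
I₂ = I₁ cos²(123° − 50°) = 0.5 I₀ · cos²(73°) = 0.04274 I₀.
After rotation:
Unpolarized light through the first polarizer → I₁ = ½ I₀, now polarized at 50°.
Angle between axes 1 and 2: 70°. I₂ = 0.5 I₀ · cos²(70°) = 0.05849 I₀.
Ratio = 0.05849 / 0.04274 = 1.368.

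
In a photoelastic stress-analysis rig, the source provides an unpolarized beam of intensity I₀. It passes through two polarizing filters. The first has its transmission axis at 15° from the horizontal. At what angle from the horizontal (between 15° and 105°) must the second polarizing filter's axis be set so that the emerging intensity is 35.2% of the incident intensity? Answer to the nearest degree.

θ ≈ 48°

Unpolarized light through the first polarizer → I₁ = ½ I₀, now polarized at 15°.
Need I₂/I₀ = 0.352, so cos²(θ − 15°) = 0.352 / 0.5 = 0.704.
θ − 15° = arccos(√0.704) = 33.0°, giving θ ≈ 15 + 33.0 = 48.0°.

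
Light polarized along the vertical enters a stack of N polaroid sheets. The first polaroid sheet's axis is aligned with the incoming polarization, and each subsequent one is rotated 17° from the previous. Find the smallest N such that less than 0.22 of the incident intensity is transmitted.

First polarizer is aligned with the polarization: full transmission.
Each further stage multiplies by cos²(17°) = 0.9145.
After N polarizers: T = 0.9145^(N−1). Require T < 0.22 ⇒ N−1 > ln(0.22)/ln(0.9145) = 16.94, so N−1 ≥ 17 and N = 18.
Check: N=18 gives T = 0.2189 < 0.22; N=17 gives T = 0.2394.

N = 18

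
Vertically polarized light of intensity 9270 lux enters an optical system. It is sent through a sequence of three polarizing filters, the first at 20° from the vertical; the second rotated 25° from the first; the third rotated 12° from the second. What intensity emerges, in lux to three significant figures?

I₁ = 9270 lux · cos²(20°) = 8186 lux.
I₂ = I₁ · cos²(25°) = 8186 · 0.8214 = 6724 lux.
I₃ = I₂ · cos²(12°) = 6724 · 0.9568 = 6433 lux.

I ≈ 6430 lux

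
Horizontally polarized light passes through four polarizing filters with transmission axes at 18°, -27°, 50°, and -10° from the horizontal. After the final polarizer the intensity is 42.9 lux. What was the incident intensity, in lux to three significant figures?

By Malus's law, I₁ = I₀ cos²(18° − 0°) = I₀ cos²(18°) = 0.9045 I₀.
I₂ = I₁ cos²(-27° − 18°) = 0.9045 I₀ · cos²(45°) = 0.4523 I₀.
I₃ = I₂ cos²(50° + 27°) = 0.4523 I₀ · cos²(77°) = 0.02289 I₀.
I₄ = I₃ cos²(-10° − 50°) = 0.02289 I₀ · cos²(60°) = 0.005721 I₀.
So 42.9 lux = 0.005721 I₀, giving I₀ = 42.9/0.005721 = 7498 lux.

I₀ ≈ 7500 lux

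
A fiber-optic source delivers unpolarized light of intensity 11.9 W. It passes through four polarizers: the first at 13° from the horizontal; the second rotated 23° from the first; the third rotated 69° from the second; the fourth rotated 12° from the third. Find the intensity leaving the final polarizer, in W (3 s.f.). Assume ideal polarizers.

I ≈ 0.619 W

Unpolarized light through the first polarizer → I₁ = 11.9 W/2 = 5.95 W, polarized at 13°.
I₂ = I₁ · cos²(23°) = 5.95 · 0.8473 = 5.042 W.
I₃ = I₂ · cos²(69°) = 5.042 · 0.1284 = 0.6475 W.
I₄ = I₃ · cos²(12°) = 0.6475 · 0.9568 = 0.6195 W.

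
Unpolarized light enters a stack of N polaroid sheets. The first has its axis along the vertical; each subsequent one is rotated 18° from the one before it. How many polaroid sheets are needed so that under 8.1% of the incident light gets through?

N = 20

First polarizer halves the unpolarized light: factor 1/2.
Each further stage multiplies by cos²(18°) = 0.9045.
After N polarizers: T = 0.5·0.9045^(N−1). Require T < 0.081 ⇒ N−1 > ln(0.081/0.5)/ln(0.9045) = 18.14, so N−1 ≥ 19 and N = 20.
Check: N=20 gives T = 0.07427 < 0.081; N=19 gives T = 0.08211.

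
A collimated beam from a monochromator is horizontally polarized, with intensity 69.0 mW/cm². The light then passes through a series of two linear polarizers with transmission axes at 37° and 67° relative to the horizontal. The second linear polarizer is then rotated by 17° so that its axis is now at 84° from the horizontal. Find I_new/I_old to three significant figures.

I_new/I_old ≈ 0.620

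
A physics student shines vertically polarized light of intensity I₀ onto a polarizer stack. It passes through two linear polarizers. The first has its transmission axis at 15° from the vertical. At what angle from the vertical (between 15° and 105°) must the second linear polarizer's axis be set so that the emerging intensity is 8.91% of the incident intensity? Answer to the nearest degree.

I₁ = I₀ cos²(15° − 0°) = I₀ cos²(15°) = 0.933 I₀.
Need I₂/I₀ = 0.0891, so cos²(θ − 15°) = 0.0891 / 0.933 = 0.0955.
θ − 15° = arccos(√0.0955) = 72.0°, giving θ ≈ 15 + 72.0 = 87.0°.

θ ≈ 87°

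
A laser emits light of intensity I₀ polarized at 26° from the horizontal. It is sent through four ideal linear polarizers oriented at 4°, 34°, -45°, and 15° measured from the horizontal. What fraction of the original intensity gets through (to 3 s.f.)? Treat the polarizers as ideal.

By Malus's law, I₁ = I₀ cos²(4° − 26°) = I₀ cos²(22°) = 0.8597 I₀.
I₂ = I₁ cos²(34° − 4°) = 0.8597 I₀ · cos²(30°) = 0.6448 I₀.
I₃ = I₂ cos²(-45° − 34°) = 0.6448 I₀ · cos²(79°) = 0.02347 I₀.
I₄ = I₃ cos²(15° + 45°) = 0.02347 I₀ · cos²(60°) = 0.005869 I₀.
Transmitted fraction = 0.005869.

≈ 0.00587 I₀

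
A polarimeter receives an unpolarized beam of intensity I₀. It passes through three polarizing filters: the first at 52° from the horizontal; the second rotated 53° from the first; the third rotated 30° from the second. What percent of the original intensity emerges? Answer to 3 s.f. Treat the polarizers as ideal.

Unpolarized light through the first polarizer → I₁ = ½ I₀, now polarized at 52°.
I₂ = I₁ cos²(53°) = 0.5 · 0.3622 I₀ = 0.1811 I₀.
I₃ = I₂ cos²(30°) = 0.1811 · 0.75 I₀ = 0.1358 I₀.
That is 13.58% of the incident intensity.

≈ 13.6%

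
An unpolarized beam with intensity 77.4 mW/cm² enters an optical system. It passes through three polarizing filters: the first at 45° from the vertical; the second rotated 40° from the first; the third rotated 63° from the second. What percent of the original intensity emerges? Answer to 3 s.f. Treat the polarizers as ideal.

≈ 6.05%

Unpolarized light through the first polarizer → I₁ = 77.4 mW/cm²/2 = 38.7 mW/cm², polarized at 45°.
I₂ = I₁ · cos²(40°) = 38.7 · 0.5868 = 22.71 mW/cm².
I₃ = I₂ · cos²(63°) = 22.71 · 0.2061 = 4.681 mW/cm².
That is 6.047% of the incident intensity.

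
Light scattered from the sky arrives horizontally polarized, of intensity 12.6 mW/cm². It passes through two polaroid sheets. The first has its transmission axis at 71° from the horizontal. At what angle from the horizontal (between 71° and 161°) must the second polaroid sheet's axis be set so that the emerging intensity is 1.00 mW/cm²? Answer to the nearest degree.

θ ≈ 101°

I₁ = I₀ cos²(71° − 0°) = I₀ cos²(71°) = 0.106 I₀.
Target fraction: 1.00 / 12.6 mW/cm² = 0.07937 of I₀.
Need I₂/I₀ = 0.07937, so cos²(θ − 71°) = 0.07937 / 0.106 = 0.7488.
θ − 71° = arccos(√0.7488) = 30.1°, giving θ ≈ 71 + 30.1 = 101.1°.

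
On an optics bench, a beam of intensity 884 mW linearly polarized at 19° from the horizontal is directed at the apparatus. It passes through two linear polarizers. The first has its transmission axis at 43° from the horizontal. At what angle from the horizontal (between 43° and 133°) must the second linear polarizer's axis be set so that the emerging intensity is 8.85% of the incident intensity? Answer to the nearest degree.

I₁ = I₀ cos²(43° − 19°) = I₀ cos²(24°) = 0.8346 I₀.
Need I₂/I₀ = 0.0885, so cos²(θ − 43°) = 0.0885 / 0.8346 = 0.106.
θ − 43° = arccos(√0.106) = 71.0°, giving θ ≈ 43 + 71.0 = 114.0°.

θ ≈ 114°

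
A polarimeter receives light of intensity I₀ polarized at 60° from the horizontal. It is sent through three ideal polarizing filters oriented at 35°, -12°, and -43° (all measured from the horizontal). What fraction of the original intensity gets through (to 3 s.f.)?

I₁ = I₀ cos²(35° − 60°) = I₀ cos²(25°) = 0.8214 I₀.
I₂ = I₁ cos²(-12° − 35°) = 0.8214 I₀ · cos²(47°) = 0.382 I₀.
I₃ = I₂ cos²(-43° + 12°) = 0.382 I₀ · cos²(31°) = 0.2807 I₀.
Transmitted fraction = 0.2807.

≈ 0.281 I₀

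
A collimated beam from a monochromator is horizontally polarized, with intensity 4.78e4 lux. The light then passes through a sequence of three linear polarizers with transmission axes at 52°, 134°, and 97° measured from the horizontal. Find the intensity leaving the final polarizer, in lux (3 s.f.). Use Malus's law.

By Malus's law, I₁ = 4.78e4 lux · cos²(52°) = 1.812e+04 lux.
I₂ = I₁ · cos²(82°) = 1.812e+04 · 0.01937 = 350.9 lux.
I₃ = I₂ · cos²(37°) = 350.9 · 0.6378 = 223.8 lux.

I ≈ 224 lux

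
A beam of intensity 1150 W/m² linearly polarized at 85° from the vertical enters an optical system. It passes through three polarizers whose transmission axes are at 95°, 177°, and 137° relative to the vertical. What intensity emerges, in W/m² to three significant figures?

I₁ = 1150 W/m² · cos²(10°) = 1115 W/m².
I₂ = I₁ · cos²(82°) = 1115 · 0.01937 = 21.6 W/m².
I₃ = I₂ · cos²(40°) = 21.6 · 0.5868 = 12.68 W/m².

I ≈ 12.7 W/m²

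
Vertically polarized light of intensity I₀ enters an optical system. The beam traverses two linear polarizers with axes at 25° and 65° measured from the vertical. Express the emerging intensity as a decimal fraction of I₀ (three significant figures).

≈ 0.482 I₀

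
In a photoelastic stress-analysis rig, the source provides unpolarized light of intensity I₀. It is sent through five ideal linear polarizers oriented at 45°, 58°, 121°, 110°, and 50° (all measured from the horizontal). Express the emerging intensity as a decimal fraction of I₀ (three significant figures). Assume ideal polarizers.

≈ 0.0236 I₀

Unpolarized light through the first polarizer → I₁ = ½ I₀, now polarized at 45°.
I₂ = I₁ cos²(58° − 45°) = 0.5 I₀ · cos²(13°) = 0.4747 I₀.
I₃ = I₂ cos²(121° − 58°) = 0.4747 I₀ · cos²(63°) = 0.09784 I₀.
I₄ = I₃ cos²(110° − 121°) = 0.09784 I₀ · cos²(11°) = 0.09428 I₀.
I₅ = I₄ cos²(50° − 110°) = 0.09428 I₀ · cos²(60°) = 0.02357 I₀.
Transmitted fraction = 0.02357.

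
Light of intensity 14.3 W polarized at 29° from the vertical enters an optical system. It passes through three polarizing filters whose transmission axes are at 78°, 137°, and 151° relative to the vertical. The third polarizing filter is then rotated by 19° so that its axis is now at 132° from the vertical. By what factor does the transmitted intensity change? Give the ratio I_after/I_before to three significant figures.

I_new/I_old ≈ 1.05

Before rotation:
I₁ = I₀ cos²(78° − 29°) = I₀ cos²(49°) = 0.4304 I₀.
I₂ = I₁ cos²(137° − 78°) = 0.4304 I₀ · cos²(59°) = 0.1142 I₀.
I₃ = I₂ cos²(151° − 137°) = 0.1142 I₀ · cos²(14°) = 0.1075 I₀.
After rotation:
I₁ = I₀ cos²(78° − 29°) = I₀ cos²(49°) = 0.4304 I₀.
I₂ = I₁ cos²(137° − 78°) = 0.4304 I₀ · cos²(59°) = 0.1142 I₀.
I₃ = I₂ cos²(132° − 137°) = 0.1142 I₀ · cos²(5°) = 0.1133 I₀.
Ratio = 0.1133 / 0.1075 = 1.054.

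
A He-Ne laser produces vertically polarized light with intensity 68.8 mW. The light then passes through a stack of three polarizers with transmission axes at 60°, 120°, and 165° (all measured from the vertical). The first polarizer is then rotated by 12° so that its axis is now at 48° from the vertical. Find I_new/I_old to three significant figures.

I_new/I_old ≈ 0.684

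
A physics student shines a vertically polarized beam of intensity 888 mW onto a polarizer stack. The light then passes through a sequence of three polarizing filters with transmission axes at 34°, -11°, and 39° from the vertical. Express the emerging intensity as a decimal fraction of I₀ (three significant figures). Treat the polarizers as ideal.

I/I₀ ≈ 0.142

By Malus's law, I₁ = 888 mW · cos²(34°) = 610.3 mW.
I₂ = I₁ · cos²(45°) = 610.3 · 0.5 = 305.2 mW.
I₃ = I₂ · cos²(50°) = 305.2 · 0.4132 = 126.1 mW.
Transmitted fraction = 0.142.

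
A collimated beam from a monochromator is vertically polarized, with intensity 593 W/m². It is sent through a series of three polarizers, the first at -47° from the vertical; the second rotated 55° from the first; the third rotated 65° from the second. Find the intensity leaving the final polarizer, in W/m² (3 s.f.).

I₁ = 593 W/m² · cos²(47°) = 275.8 W/m².
I₂ = I₁ · cos²(55°) = 275.8 · 0.329 = 90.74 W/m².
I₃ = I₂ · cos²(65°) = 90.74 · 0.1786 = 16.21 W/m².

I ≈ 16.2 W/m²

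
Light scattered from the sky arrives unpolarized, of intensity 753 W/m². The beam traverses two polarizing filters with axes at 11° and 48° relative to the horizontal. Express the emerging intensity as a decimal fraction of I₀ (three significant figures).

I/I₀ ≈ 0.319

Unpolarized light through the first polarizer → I₁ = 753 W/m²/2 = 376.5 W/m², polarized at 11°.
I₂ = I₁ · cos²(37°) = 376.5 · 0.6378 = 240.1 W/m².
Transmitted fraction = 0.3189.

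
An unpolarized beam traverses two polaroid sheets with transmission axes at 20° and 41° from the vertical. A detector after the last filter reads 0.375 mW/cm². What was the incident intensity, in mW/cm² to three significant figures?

I₀ ≈ 0.861 mW/cm²

Unpolarized light through the first polarizer → I₁ = ½ I₀, now polarized at 20°.
I₂ = I₁ cos²(41° − 20°) = 0.5 I₀ · cos²(21°) = 0.4358 I₀.
So 0.375 mW/cm² = 0.4358 I₀, giving I₀ = 0.375/0.4358 = 0.8605 mW/cm².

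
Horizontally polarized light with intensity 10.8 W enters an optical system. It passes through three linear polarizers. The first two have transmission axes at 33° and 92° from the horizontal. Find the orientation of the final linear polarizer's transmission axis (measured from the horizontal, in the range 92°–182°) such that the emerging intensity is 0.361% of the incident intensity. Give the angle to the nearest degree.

By Malus's law, I₁ = I₀ cos²(33° − 0°) = I₀ cos²(33°) = 0.7034 I₀.
I₂ = I₁ cos²(92° − 33°) = 0.7034 I₀ · cos²(59°) = 0.1866 I₀.
Need I₃/I₀ = 0.00361, so cos²(θ − 92°) = 0.00361 / 0.1866 = 0.01935.
θ − 92° = arccos(√0.01935) = 82.0°, giving θ ≈ 92 + 82.0 = 174.0°.

θ ≈ 174°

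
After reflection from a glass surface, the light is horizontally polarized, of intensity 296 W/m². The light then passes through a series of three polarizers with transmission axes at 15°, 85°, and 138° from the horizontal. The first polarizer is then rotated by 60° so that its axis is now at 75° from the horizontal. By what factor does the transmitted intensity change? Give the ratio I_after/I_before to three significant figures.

Before rotation:
I₁ = I₀ cos²(15° − 0°) = I₀ cos²(15°) = 0.933 I₀.
I₂ = I₁ cos²(85° − 15°) = 0.933 I₀ · cos²(70°) = 0.1091 I₀.
I₃ = I₂ cos²(138° − 85°) = 0.1091 I₀ · cos²(53°) = 0.03953 I₀.
After rotation:
I₁ = I₀ cos²(75° − 0°) = I₀ cos²(75°) = 0.06699 I₀.
I₂ = I₁ cos²(85° − 75°) = 0.06699 I₀ · cos²(10°) = 0.06497 I₀.
I₃ = I₂ cos²(138° − 85°) = 0.06497 I₀ · cos²(53°) = 0.02353 I₀.
Ratio = 0.02353 / 0.03953 = 0.5953.

I_new/I_old ≈ 0.595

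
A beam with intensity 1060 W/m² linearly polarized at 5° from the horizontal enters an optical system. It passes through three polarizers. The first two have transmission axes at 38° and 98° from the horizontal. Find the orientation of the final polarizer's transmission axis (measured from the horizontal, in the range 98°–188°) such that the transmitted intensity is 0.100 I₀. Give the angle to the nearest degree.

By Malus's law, I₁ = I₀ cos²(38° − 5°) = I₀ cos²(33°) = 0.7034 I₀.
I₂ = I₁ cos²(98° − 38°) = 0.7034 I₀ · cos²(60°) = 0.1758 I₀.
Need I₃/I₀ = 0.1, so cos²(θ − 98°) = 0.1 / 0.1758 = 0.5687.
θ − 98° = arccos(√0.5687) = 41.1°, giving θ ≈ 98 + 41.1 = 139.1°.

θ ≈ 139°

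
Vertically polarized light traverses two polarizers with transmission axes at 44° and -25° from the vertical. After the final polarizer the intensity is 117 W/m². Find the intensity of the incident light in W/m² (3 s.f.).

I₀ ≈ 1760 W/m²

By Malus's law, I₁ = I₀ cos²(44° − 0°) = I₀ cos²(44°) = 0.5174 I₀.
I₂ = I₁ cos²(-25° − 44°) = 0.5174 I₀ · cos²(69°) = 0.06645 I₀.
So 117 W/m² = 0.06645 I₀, giving I₀ = 117/0.06645 = 1761 W/m².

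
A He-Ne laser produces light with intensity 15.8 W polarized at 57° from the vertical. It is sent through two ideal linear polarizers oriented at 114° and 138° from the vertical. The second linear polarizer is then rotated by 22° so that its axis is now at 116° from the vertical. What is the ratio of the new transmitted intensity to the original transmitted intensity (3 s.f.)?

Before rotation:
I₁ = I₀ cos²(114° − 57°) = I₀ cos²(57°) = 0.2966 I₀.
I₂ = I₁ cos²(138° − 114°) = 0.2966 I₀ · cos²(24°) = 0.2476 I₀.
After rotation:
I₁ = I₀ cos²(114° − 57°) = I₀ cos²(57°) = 0.2966 I₀.
I₂ = I₁ cos²(116° − 114°) = 0.2966 I₀ · cos²(2°) = 0.2963 I₀.
Ratio = 0.2963 / 0.2476 = 1.197.

I_new/I_old ≈ 1.20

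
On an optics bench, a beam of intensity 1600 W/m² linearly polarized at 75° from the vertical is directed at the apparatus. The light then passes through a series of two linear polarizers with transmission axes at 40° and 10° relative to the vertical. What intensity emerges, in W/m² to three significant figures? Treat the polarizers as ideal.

By Malus's law, I₁ = 1600 W/m² · cos²(35°) = 1074 W/m².
I₂ = I₁ · cos²(30°) = 1074 · 0.75 = 805.2 W/m².

I ≈ 805 W/m²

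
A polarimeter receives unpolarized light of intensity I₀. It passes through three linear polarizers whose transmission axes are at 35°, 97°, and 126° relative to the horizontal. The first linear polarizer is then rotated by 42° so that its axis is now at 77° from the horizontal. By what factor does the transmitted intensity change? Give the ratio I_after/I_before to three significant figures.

Before rotation:
Unpolarized light through the first polarizer → I₁ = ½ I₀, now polarized at 35°.
I₂ = I₁ cos²(97° − 35°) = 0.5 I₀ · cos²(62°) = 0.1102 I₀.
I₃ = I₂ cos²(126° − 97°) = 0.1102 I₀ · cos²(29°) = 0.0843 I₀.
After rotation:
Unpolarized light through the first polarizer → I₁ = ½ I₀, now polarized at 77°.
I₂ = I₁ cos²(97° − 77°) = 0.5 I₀ · cos²(20°) = 0.4415 I₀.
I₃ = I₂ cos²(126° − 97°) = 0.4415 I₀ · cos²(29°) = 0.3377 I₀.
Ratio = 0.3377 / 0.0843 = 4.006.

I_new/I_old ≈ 4.01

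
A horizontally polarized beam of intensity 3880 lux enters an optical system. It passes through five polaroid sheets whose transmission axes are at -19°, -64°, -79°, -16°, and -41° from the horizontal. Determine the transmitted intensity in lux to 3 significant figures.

I₁ = 3880 lux · cos²(19°) = 3469 lux.
I₂ = I₁ · cos²(45°) = 3469 · 0.5 = 1734 lux.
I₃ = I₂ · cos²(15°) = 1734 · 0.933 = 1618 lux.
I₄ = I₃ · cos²(63°) = 1618 · 0.2061 = 333.5 lux.
I₅ = I₄ · cos²(25°) = 333.5 · 0.8214 = 274 lux.

I ≈ 274 lux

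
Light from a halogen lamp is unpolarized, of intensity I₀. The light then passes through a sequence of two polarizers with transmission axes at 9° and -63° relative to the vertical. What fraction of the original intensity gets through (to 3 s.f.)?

Unpolarized light through the first polarizer → I₁ = ½ I₀, now polarized at 9°.
I₂ = I₁ cos²(-63° − 9°) = 0.5 I₀ · cos²(72°) = 0.04775 I₀.
Transmitted fraction = 0.04775.

≈ 0.0477 I₀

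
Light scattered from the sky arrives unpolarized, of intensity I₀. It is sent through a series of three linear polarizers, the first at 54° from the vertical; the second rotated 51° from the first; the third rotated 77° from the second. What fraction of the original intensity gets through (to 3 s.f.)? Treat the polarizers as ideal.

≈ 0.0100 I₀

Unpolarized light through the first polarizer → I₁ = ½ I₀, now polarized at 54°.
I₂ = I₁ cos²(51°) = 0.5 · 0.396 I₀ = 0.198 I₀.
I₃ = I₂ cos²(77°) = 0.198 · 0.0506 I₀ = 0.01002 I₀.
Transmitted fraction = 0.01002.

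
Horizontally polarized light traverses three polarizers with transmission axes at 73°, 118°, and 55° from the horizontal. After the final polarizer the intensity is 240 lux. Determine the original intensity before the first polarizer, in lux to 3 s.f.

I₀ ≈ 2.72e4 lux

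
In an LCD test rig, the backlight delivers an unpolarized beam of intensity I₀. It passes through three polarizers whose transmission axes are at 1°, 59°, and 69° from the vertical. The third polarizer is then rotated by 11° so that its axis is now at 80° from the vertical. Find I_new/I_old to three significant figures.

I_new/I_old ≈ 0.899

Before rotation:
Unpolarized light through the first polarizer → I₁ = ½ I₀, now polarized at 1°.
I₂ = I₁ cos²(59° − 1°) = 0.5 I₀ · cos²(58°) = 0.1404 I₀.
I₃ = I₂ cos²(69° − 59°) = 0.1404 I₀ · cos²(10°) = 0.1362 I₀.
After rotation:
Unpolarized light through the first polarizer → I₁ = ½ I₀, now polarized at 1°.
I₂ = I₁ cos²(59° − 1°) = 0.5 I₀ · cos²(58°) = 0.1404 I₀.
I₃ = I₂ cos²(80° − 59°) = 0.1404 I₀ · cos²(21°) = 0.1224 I₀.
Ratio = 0.1224 / 0.1362 = 0.8987.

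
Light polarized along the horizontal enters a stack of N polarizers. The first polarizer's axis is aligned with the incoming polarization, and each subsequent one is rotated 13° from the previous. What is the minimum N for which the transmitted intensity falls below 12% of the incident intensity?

N = 42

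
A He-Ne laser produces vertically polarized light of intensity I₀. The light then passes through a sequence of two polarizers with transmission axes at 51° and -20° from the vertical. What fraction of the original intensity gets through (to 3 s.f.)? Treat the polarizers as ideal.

I₁ = I₀ cos²(51° − 0°) = I₀ cos²(51°) = 0.396 I₀.
I₂ = I₁ cos²(-20° − 51°) = 0.396 I₀ · cos²(71°) = 0.04198 I₀.
Transmitted fraction = 0.04198.

≈ 0.0420 I₀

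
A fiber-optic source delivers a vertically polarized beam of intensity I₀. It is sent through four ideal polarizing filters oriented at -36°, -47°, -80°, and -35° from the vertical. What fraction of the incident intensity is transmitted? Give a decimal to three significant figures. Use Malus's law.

≈ 0.222 I₀

By Malus's law, I₁ = I₀ cos²(-36° − 0°) = I₀ cos²(36°) = 0.6545 I₀.
I₂ = I₁ cos²(-47° + 36°) = 0.6545 I₀ · cos²(11°) = 0.6307 I₀.
I₃ = I₂ cos²(-80° + 47°) = 0.6307 I₀ · cos²(33°) = 0.4436 I₀.
I₄ = I₃ cos²(-35° + 80°) = 0.4436 I₀ · cos²(45°) = 0.2218 I₀.
Transmitted fraction = 0.2218.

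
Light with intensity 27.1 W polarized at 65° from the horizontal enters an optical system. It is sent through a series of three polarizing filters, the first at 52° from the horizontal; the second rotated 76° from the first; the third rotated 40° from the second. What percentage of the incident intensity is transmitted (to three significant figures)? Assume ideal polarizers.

≈ 3.26%

I₁ = 27.1 W · cos²(13°) = 25.73 W.
I₂ = I₁ · cos²(76°) = 25.73 · 0.05853 = 1.506 W.
I₃ = I₂ · cos²(40°) = 1.506 · 0.5868 = 0.8836 W.
That is 3.261% of the incident intensity.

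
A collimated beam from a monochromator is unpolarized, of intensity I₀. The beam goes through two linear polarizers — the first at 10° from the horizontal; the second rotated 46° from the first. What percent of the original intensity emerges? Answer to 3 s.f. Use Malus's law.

≈ 24.1%

Unpolarized light through the first polarizer → I₁ = ½ I₀, now polarized at 10°.
I₂ = I₁ cos²(46°) = 0.5 · 0.4826 I₀ = 0.2413 I₀.
That is 24.13% of the incident intensity.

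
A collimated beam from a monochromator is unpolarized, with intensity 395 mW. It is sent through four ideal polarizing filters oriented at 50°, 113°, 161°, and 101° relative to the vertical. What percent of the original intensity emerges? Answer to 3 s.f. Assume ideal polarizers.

Unpolarized light through the first polarizer → I₁ = 395 mW/2 = 197.5 mW, polarized at 50°.
I₂ = I₁ · cos²(63°) = 197.5 · 0.2061 = 40.71 mW.
I₃ = I₂ · cos²(48°) = 40.71 · 0.4477 = 18.23 mW.
I₄ = I₃ · cos²(60°) = 18.23 · 0.25 = 4.556 mW.
That is 1.154% of the incident intensity.

≈ 1.15%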